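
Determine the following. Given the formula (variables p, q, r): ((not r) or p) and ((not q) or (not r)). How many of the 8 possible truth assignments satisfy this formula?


Evaluate all 8 assignments for p, q, r:
p=0, q=0, r=0: 1
p=0, q=0, r=1: 0
p=0, q=1, r=0: 1
p=0, q=1, r=1: 0
p=1, q=0, r=0: 1
p=1, q=0, r=1: 1
p=1, q=1, r=0: 1
p=1, q=1, r=1: 0
Satisfying count = 5

5


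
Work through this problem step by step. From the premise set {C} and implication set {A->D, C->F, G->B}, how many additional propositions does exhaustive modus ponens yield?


Initial facts: {C}
Apply modus ponens to closure:
  C and C->F  =>  F
Final known: {C, F}
New propositions: {F}
Count = 1

1


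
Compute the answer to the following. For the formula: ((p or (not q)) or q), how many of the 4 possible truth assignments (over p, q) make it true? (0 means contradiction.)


Check all 4 assignments:
p=0, q=0: 1
p=0, q=1: 1
p=1, q=0: 1
p=1, q=1: 1
Count of True = 4

4


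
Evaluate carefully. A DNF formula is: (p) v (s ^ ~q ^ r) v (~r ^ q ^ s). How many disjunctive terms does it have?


A DNF formula is a disjunction of terms (conjunctions).
Terms are separated by v.
Counting the disjuncts: 3 terms.

3


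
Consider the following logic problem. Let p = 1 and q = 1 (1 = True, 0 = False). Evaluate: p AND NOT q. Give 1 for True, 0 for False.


p = 1, q = 1
Operation: p AND NOT q
Evaluate: 1 AND NOT 1 = 0

0


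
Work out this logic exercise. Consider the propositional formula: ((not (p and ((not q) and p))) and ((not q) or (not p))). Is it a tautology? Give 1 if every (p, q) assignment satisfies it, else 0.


Check all 4 assignments:
p=0, q=0: 1
p=0, q=1: 1
p=1, q=0: 0
p=1, q=1: 0
Satisfying count = 2/4.
Tautology iff count = 4: no.

0


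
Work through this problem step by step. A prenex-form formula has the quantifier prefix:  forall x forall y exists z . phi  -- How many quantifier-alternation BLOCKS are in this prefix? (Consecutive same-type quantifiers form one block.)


Quantifier-type sequence: A A E  (A=forall, E=exists)
Group into maximal same-type runs:
  Ax2 | Ex1
Number of blocks = 2

2


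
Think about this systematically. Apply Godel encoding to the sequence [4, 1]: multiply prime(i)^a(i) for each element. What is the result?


Encode each element as an exponent of the corresponding prime:
  2^4 = 16
  3^1 = 3
Product = 16 * 3 = 48

48


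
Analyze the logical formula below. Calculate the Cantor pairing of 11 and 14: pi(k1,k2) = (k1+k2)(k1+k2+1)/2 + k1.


k1 + k2 = 25
(k1+k2)(k1+k2+1)/2 = 25 * 26 / 2 = 325
pi = 325 + 11 = 336

336


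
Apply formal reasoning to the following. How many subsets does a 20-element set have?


The power set of a set with n elements has 2^n elements.
|P(S)| = 2^20 = 1048576

1048576


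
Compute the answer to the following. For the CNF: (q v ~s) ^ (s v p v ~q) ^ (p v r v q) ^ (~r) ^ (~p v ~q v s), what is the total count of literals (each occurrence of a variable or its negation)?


Counting literals in each clause:
Clause 1: 2 literal(s)
Clause 2: 3 literal(s)
Clause 3: 3 literal(s)
Clause 4: 1 literal(s)
Clause 5: 3 literal(s)
Total = 12

12


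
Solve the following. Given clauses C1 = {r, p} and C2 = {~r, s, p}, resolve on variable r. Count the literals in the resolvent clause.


Remove r from C1 and ~r from C2.
C1 remainder: {p}
C2 remainder: {s, p}
Union (resolvent): {p, s}
Resolvent has 2 literal(s).

2


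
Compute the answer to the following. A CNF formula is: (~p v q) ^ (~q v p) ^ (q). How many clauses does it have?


A CNF formula is a conjunction of clauses.
Clauses are separated by ^.
Counting the conjuncts: 3 clauses.

3


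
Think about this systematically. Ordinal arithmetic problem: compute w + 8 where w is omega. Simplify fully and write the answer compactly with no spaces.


Compute w + 8.
Ordinal + is associative but NOT commutative; for finite n>0, n + w = w but w + n stays w+n.
w + 8 is already in normal form (a successor ordinal beyond w).
Result = w+8

w+8


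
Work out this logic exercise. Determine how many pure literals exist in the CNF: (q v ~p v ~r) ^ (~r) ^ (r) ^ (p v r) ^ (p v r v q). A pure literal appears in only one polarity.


Check each variable for pure literal status:
p: mixed (not pure)
q: pure positive
r: mixed (not pure)
Pure literal count = 1

1


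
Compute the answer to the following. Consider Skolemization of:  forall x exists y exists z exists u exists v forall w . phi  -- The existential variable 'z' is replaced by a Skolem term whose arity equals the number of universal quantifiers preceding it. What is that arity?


Quantifier prefix: forall x exists y exists z exists u exists v forall w
'z' is existentially quantified at position 3.
Universal variables preceding it: x
Skolem function arity = 1

1


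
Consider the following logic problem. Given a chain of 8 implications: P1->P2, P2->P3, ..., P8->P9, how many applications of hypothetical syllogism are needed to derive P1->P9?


With 8 implications in a chain connecting 9 propositions:
P1->P2, P2->P3, ..., P8->P9
Steps needed = (number of implications) - 1 = 8 - 1 = 7

7


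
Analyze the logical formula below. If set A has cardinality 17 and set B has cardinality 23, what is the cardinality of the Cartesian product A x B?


The Cartesian product A x B contains all ordered pairs (a, b).
|A x B| = |A| * |B| = 17 * 23 = 391

391


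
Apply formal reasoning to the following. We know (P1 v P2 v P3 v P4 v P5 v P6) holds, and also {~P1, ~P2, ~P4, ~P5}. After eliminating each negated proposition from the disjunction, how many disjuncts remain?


Original disjuncts (6): P1, P2, P3, P4, P5, P6
Negated (eliminate): ~P1, ~P2, ~P4, ~P5
Remaining disjuncts: P3, P6
Count = 6 - 4 = 2

2


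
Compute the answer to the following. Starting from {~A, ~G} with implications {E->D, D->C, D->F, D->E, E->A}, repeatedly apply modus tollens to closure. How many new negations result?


Initial negated facts: {~A, ~G}
Apply modus tollens to closure:
  ~A and E->A  =>  ~E
  ~E and D->E  =>  ~D
Final negated: {~A, ~D, ~E, ~G}
New negations: {~D, ~E}
Count = 2

2


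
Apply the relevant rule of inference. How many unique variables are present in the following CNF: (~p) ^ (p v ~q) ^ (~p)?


Identify each variable that appears in the formula.
Variables found: p, q
Count = 2

2


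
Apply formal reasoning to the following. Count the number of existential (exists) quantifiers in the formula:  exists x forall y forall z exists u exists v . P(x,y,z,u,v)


Quantifier prefix: exists x forall y forall z exists u exists v
Mark each quantifier type:
  E U U E E
Universal count = 2, Existential count = 3
Asked for existential (exists) quantifiers: 3

3


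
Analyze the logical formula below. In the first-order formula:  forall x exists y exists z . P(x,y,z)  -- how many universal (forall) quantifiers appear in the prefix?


Quantifier prefix: forall x exists y exists z
Mark each quantifier type:
  U E E
Universal count = 1, Existential count = 2
Asked for universal (forall) quantifiers: 1

1


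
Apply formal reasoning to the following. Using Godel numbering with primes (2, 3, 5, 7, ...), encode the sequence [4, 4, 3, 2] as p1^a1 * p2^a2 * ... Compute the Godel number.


Encode each element as an exponent of the corresponding prime:
  2^4 = 16
  3^4 = 81
  5^3 = 125
  7^2 = 49
Product = 16 * 81 * 125 * 49 = 7938000

7938000


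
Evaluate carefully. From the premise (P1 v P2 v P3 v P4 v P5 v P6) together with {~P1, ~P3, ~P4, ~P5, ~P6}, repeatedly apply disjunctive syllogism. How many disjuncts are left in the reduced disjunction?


Original disjuncts (6): P1, P2, P3, P4, P5, P6
Negated (eliminate): ~P1, ~P3, ~P4, ~P5, ~P6
Remaining disjuncts: P2
Count = 6 - 5 = 1

1


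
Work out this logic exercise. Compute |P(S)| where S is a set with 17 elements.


The power set of a set with n elements has 2^n elements.
|P(S)| = 2^17 = 131072

131072


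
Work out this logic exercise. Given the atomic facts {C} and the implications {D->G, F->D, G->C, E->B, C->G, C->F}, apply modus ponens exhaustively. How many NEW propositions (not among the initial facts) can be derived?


Initial facts: {C}
Apply modus ponens to closure:
  C and C->G  =>  G
  C and C->F  =>  F
  F and F->D  =>  D
Final known: {C, D, F, G}
New propositions: {D, F, G}
Count = 3

3


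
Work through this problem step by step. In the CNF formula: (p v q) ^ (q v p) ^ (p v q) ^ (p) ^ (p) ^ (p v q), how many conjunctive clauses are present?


A CNF formula is a conjunction of clauses.
Clauses are separated by ^.
Counting the conjuncts: 6 clauses.

6


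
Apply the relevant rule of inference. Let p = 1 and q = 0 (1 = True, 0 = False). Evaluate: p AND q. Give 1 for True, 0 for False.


p = 1, q = 0
Operation: p AND q
Evaluate: 1 AND 0 = 0

0


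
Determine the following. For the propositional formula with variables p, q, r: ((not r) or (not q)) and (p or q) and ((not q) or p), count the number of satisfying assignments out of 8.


Evaluate all 8 assignments for p, q, r:
p=0, q=0, r=0: 0
p=0, q=0, r=1: 0
p=0, q=1, r=0: 0
p=0, q=1, r=1: 0
p=1, q=0, r=0: 1
p=1, q=0, r=1: 1
p=1, q=1, r=0: 1
p=1, q=1, r=1: 0
Satisfying count = 3

3


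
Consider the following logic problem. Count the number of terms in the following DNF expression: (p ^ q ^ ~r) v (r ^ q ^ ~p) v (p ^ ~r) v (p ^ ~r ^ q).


A DNF formula is a disjunction of terms (conjunctions).
Terms are separated by v.
Counting the disjuncts: 4 terms.

4


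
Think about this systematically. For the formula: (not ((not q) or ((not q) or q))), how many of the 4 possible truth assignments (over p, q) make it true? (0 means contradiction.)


Check all 4 assignments:
p=0, q=0: 0
p=0, q=1: 0
p=1, q=0: 0
p=1, q=1: 0
Count of True = 0

0


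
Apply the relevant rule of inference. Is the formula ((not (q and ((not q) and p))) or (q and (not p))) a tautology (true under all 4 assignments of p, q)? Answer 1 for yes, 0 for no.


Check all 4 assignments:
p=0, q=0: 1
p=0, q=1: 1
p=1, q=0: 1
p=1, q=1: 1
Satisfying count = 4/4.
Tautology iff count = 4: yes.

1


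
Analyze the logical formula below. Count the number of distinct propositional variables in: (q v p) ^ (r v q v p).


Identify each variable that appears in the formula.
Variables found: p, q, r
Count = 3

3


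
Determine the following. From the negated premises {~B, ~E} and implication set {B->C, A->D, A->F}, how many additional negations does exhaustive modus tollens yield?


Initial negated facts: {~B, ~E}
Apply modus tollens to closure:
  (no implication fires)
Final negated: {~B, ~E}
New negations: {(none)}
Count = 0

0


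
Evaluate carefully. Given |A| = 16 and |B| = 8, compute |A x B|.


The Cartesian product A x B contains all ordered pairs (a, b).
|A x B| = |A| * |B| = 16 * 8 = 128

128


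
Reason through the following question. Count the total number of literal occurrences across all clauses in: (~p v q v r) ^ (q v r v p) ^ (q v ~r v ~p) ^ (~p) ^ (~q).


Counting literals in each clause:
Clause 1: 3 literal(s)
Clause 2: 3 literal(s)
Clause 3: 3 literal(s)
Clause 4: 1 literal(s)
Clause 5: 1 literal(s)
Total = 11

11


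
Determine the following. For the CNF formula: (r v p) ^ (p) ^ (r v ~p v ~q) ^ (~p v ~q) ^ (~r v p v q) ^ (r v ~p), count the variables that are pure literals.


Check each variable for pure literal status:
p: mixed (not pure)
q: mixed (not pure)
r: mixed (not pure)
Pure literal count = 0

0


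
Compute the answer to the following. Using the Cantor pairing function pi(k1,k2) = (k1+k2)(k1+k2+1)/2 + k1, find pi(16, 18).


k1 + k2 = 34
(k1+k2)(k1+k2+1)/2 = 34 * 35 / 2 = 595
pi = 595 + 16 = 611

611


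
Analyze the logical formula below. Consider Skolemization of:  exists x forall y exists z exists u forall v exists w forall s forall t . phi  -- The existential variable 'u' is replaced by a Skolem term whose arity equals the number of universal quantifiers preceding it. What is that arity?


Quantifier prefix: exists x forall y exists z exists u forall v exists w forall s forall t
'u' is existentially quantified at position 4.
Universal variables preceding it: y
Skolem function arity = 1

1


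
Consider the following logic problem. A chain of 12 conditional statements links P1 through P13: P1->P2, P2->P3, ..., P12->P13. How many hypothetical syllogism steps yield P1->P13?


With 12 implications in a chain connecting 13 propositions:
P1->P2, P2->P3, ..., P12->P13
Steps needed = (number of implications) - 1 = 12 - 1 = 11

11


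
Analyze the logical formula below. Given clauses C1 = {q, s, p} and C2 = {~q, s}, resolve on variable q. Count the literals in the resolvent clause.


Remove q from C1 and ~q from C2.
C1 remainder: {s, p}
C2 remainder: {s}
Union (resolvent): {p, s}
Resolvent has 2 literal(s).

2


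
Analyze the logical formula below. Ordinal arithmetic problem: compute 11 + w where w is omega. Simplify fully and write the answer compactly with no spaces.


Compute 11 + w.
Ordinal + is associative but NOT commutative; for finite n>0, n + w = w but w + n stays w+n.
Any finite left addend is absorbed by w on the right: 11 + w = w.
Result = w

w


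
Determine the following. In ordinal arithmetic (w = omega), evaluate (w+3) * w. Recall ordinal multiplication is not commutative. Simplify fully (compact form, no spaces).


Compute (w+3) * w.
Ordinal * is associative and left-distributive over +, but NOT commutative; for finite n>1, n*w = w but w*n stays w*n.
(w+3) * w = sup{(w+3)*k : k<w} = sup{w*k+3} = w^2 (the +3 tail is absorbed in the limit).
Result = w^2

w^2


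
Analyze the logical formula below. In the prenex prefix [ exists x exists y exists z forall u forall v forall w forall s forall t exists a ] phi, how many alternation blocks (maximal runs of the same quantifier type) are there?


Quantifier-type sequence: E E E A A A A A E  (A=forall, E=exists)
Group into maximal same-type runs:
  Ex3 | Ax5 | Ex1
Number of blocks = 3

3


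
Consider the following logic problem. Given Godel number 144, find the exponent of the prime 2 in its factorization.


Factorize 144 by dividing by 2 repeatedly.
Division steps: 2 divides 144 exactly 4 time(s).
Exponent of 2 = 4

4


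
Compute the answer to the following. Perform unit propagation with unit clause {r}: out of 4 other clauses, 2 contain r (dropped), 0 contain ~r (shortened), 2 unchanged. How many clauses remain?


Satisfied (removed): 2
Shortened (remain): 0
Unchanged (remain): 2
Remaining = 0 + 2 = 2

2


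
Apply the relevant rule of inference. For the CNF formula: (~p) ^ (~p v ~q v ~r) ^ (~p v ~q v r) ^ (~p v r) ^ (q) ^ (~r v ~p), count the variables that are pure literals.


Check each variable for pure literal status:
p: pure negative
q: mixed (not pure)
r: mixed (not pure)
Pure literal count = 1

1


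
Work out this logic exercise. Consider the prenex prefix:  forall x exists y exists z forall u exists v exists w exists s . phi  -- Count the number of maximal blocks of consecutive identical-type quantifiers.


Quantifier-type sequence: A E E A E E E  (A=forall, E=exists)
Group into maximal same-type runs:
  Ax1 | Ex2 | Ax1 | Ex3
Number of blocks = 4

4


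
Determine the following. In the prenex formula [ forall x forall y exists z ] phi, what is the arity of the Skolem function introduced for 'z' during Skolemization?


Quantifier prefix: forall x forall y exists z
'z' is existentially quantified at position 3.
Universal variables preceding it: x, y
Skolem function arity = 2

2


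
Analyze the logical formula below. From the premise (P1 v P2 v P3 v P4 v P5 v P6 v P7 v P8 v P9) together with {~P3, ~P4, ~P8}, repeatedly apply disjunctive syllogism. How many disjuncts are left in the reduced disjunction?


Original disjuncts (9): P1, P2, P3, P4, P5, P6, P7, P8, P9
Negated (eliminate): ~P3, ~P4, ~P8
Remaining disjuncts: P1, P2, P5, P6, P7, P9
Count = 9 - 3 = 6

6


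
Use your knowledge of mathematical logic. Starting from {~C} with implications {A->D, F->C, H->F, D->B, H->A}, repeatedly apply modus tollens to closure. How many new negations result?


Initial negated facts: {~C}
Apply modus tollens to closure:
  ~C and F->C  =>  ~F
  ~F and H->F  =>  ~H
Final negated: {~C, ~F, ~H}
New negations: {~F, ~H}
Count = 2

2


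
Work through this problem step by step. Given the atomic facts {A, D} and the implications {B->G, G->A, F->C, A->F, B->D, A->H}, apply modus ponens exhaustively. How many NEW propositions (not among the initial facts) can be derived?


Initial facts: {A, D}
Apply modus ponens to closure:
  A and A->F  =>  F
  A and A->H  =>  H
  F and F->C  =>  C
Final known: {A, C, D, F, H}
New propositions: {C, F, H}
Count = 3

3


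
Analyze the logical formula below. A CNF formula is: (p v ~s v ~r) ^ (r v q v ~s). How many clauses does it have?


A CNF formula is a conjunction of clauses.
Clauses are separated by ^.
Counting the conjuncts: 2 clauses.

2


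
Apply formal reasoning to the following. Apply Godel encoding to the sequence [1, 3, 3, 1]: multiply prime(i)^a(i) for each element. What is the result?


Encode each element as an exponent of the corresponding prime:
  2^1 = 2
  3^3 = 27
  5^3 = 125
  7^1 = 7
Product = 2 * 27 * 125 * 7 = 47250

47250


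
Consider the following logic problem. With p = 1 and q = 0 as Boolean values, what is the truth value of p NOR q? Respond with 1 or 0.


p = 1, q = 0
Operation: p NOR q
Evaluate: 1 NOR 0 = 0

0


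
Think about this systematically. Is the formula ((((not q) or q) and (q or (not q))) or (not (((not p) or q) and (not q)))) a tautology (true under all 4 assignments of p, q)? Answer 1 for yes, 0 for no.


Check all 4 assignments:
p=0, q=0: 1
p=0, q=1: 1
p=1, q=0: 1
p=1, q=1: 1
Satisfying count = 4/4.
Tautology iff count = 4: yes.

1


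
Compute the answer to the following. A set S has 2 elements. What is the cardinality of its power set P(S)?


The power set of a set with n elements has 2^n elements.
|P(S)| = 2^2 = 4

4


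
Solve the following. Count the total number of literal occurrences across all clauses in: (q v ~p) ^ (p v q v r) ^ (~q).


Counting literals in each clause:
Clause 1: 2 literal(s)
Clause 2: 3 literal(s)
Clause 3: 1 literal(s)
Total = 6

6


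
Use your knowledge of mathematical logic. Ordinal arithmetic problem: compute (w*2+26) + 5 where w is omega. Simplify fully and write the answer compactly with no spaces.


Compute (w*2+26) + 5.
Ordinal + is associative but NOT commutative; for finite n>0, n + w = w but w + n stays w+n.
By associativity: (w*2+26) + 5 = w*2 + (26+5) = w*2+31.
Result = w*2+31

w*2+31


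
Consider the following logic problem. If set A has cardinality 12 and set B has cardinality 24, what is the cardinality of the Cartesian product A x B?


The Cartesian product A x B contains all ordered pairs (a, b).
|A x B| = |A| * |B| = 12 * 24 = 288

288


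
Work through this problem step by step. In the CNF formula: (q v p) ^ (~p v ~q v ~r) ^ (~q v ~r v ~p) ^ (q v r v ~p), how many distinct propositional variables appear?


Identify each variable that appears in the formula.
Variables found: p, q, r
Count = 3

3


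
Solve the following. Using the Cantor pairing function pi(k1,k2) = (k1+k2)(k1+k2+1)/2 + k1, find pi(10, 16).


k1 + k2 = 26
(k1+k2)(k1+k2+1)/2 = 26 * 27 / 2 = 351
pi = 351 + 10 = 361

361


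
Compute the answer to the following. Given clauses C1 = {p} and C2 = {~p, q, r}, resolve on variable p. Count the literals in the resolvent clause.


Remove p from C1 and ~p from C2.
C1 remainder: {}
C2 remainder: {q, r}
Union (resolvent): {q, r}
Resolvent has 2 literal(s).

2


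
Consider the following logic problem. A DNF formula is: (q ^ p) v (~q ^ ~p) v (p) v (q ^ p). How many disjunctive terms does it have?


A DNF formula is a disjunction of terms (conjunctions).
Terms are separated by v.
Counting the disjuncts: 4 terms.

4


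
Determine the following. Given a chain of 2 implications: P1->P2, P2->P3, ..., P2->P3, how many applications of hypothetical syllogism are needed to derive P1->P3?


With 2 implications in a chain connecting 3 propositions:
P1->P2, P2->P3, ..., P2->P3
Steps needed = (number of implications) - 1 = 2 - 1 = 1

1


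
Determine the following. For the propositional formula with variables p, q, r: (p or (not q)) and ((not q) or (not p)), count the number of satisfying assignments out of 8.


Evaluate all 8 assignments for p, q, r:
p=0, q=0, r=0: 1
p=0, q=0, r=1: 1
p=0, q=1, r=0: 0
p=0, q=1, r=1: 0
p=1, q=0, r=0: 1
p=1, q=0, r=1: 1
p=1, q=1, r=0: 0
p=1, q=1, r=1: 0
Satisfying count = 4

4


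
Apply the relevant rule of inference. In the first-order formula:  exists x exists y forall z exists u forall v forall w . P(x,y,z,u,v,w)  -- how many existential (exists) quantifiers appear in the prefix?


Quantifier prefix: exists x exists y forall z exists u forall v forall w
Mark each quantifier type:
  E E U E U U
Universal count = 3, Existential count = 3
Asked for existential (exists) quantifiers: 3

3


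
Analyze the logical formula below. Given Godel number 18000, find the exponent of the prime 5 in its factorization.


Factorize 18000 by dividing by 5 repeatedly.
Division steps: 5 divides 18000 exactly 3 time(s).
Exponent of 5 = 3

3


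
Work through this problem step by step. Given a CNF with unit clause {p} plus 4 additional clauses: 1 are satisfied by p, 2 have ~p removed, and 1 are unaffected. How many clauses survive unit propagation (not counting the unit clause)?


Satisfied (removed): 1
Shortened (remain): 2
Unchanged (remain): 1
Remaining = 2 + 1 = 3

3


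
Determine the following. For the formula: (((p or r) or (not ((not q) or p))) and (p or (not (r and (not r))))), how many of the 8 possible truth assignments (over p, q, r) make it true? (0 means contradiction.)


Check all 8 assignments:
p=0, q=0, r=0: 0
p=0, q=0, r=1: 1
p=0, q=1, r=0: 1
p=0, q=1, r=1: 1
p=1, q=0, r=0: 1
p=1, q=0, r=1: 1
p=1, q=1, r=0: 1
p=1, q=1, r=1: 1
Count of True = 7

7


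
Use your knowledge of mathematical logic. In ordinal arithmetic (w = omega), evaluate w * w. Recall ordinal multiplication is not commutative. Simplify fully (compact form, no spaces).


Compute w * w.
Ordinal * is associative and left-distributive over +, but NOT commutative; for finite n>1, n*w = w but w*n stays w*n.
w * w = w^2 by definition.
Result = w^2

w^2


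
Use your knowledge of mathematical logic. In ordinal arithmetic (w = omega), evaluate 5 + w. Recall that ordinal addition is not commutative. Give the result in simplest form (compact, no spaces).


Compute 5 + w.
Ordinal + is associative but NOT commutative; for finite n>0, n + w = w but w + n stays w+n.
Any finite left addend is absorbed by w on the right: 5 + w = w.
Result = w

w


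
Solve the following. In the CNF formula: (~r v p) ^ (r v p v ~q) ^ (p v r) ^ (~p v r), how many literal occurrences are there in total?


Counting literals in each clause:
Clause 1: 2 literal(s)
Clause 2: 3 literal(s)
Clause 3: 2 literal(s)
Clause 4: 2 literal(s)
Total = 9

9


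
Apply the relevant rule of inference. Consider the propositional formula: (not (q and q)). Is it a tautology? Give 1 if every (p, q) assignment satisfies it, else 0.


Check all 4 assignments:
p=0, q=0: 1
p=0, q=1: 0
p=1, q=0: 1
p=1, q=1: 0
Satisfying count = 2/4.
Tautology iff count = 4: no.

0


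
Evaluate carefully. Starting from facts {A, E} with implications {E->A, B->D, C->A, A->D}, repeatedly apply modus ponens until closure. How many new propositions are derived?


Initial facts: {A, E}
Apply modus ponens to closure:
  A and A->D  =>  D
Final known: {A, D, E}
New propositions: {D}
Count = 1

1


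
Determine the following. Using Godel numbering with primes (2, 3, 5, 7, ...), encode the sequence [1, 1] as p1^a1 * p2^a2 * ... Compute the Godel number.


Encode each element as an exponent of the corresponding prime:
  2^1 = 2
  3^1 = 3
Product = 2 * 3 = 6

6


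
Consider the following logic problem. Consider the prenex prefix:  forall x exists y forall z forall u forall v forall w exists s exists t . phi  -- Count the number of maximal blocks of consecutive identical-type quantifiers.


Quantifier-type sequence: A E A A A A E E  (A=forall, E=exists)
Group into maximal same-type runs:
  Ax1 | Ex1 | Ax4 | Ex2
Number of blocks = 4

4


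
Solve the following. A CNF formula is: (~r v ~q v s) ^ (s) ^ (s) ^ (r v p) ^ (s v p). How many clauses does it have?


A CNF formula is a conjunction of clauses.
Clauses are separated by ^.
Counting the conjuncts: 5 clauses.

5


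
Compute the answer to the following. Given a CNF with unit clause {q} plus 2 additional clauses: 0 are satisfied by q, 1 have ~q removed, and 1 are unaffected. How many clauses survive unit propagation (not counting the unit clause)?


Satisfied (removed): 0
Shortened (remain): 1
Unchanged (remain): 1
Remaining = 1 + 1 = 2

2


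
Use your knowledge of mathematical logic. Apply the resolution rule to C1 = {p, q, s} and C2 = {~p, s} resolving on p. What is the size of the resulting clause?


Remove p from C1 and ~p from C2.
C1 remainder: {q, s}
C2 remainder: {s}
Union (resolvent): {q, s}
Resolvent has 2 literal(s).

2


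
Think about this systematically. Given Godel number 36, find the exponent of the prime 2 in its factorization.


Factorize 36 by dividing by 2 repeatedly.
Division steps: 2 divides 36 exactly 2 time(s).
Exponent of 2 = 2

2


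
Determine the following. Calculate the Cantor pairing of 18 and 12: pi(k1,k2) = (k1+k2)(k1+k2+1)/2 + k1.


k1 + k2 = 30
(k1+k2)(k1+k2+1)/2 = 30 * 31 / 2 = 465
pi = 465 + 18 = 483

483


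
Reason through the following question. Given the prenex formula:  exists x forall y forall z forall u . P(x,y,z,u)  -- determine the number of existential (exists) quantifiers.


Quantifier prefix: exists x forall y forall z forall u
Mark each quantifier type:
  E U U U
Universal count = 3, Existential count = 1
Asked for existential (exists) quantifiers: 1

1


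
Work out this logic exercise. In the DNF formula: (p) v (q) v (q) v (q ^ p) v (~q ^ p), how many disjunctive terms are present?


A DNF formula is a disjunction of terms (conjunctions).
Terms are separated by v.
Counting the disjuncts: 5 terms.

5


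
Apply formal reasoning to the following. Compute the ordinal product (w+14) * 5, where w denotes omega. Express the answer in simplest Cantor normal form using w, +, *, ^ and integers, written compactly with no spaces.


Compute (w+14) * 5.
Ordinal * is associative and left-distributive over +, but NOT commutative; for finite n>1, n*w = w but w*n stays w*n.
(w+14) * 5 = (w+14) repeated 5 times. Each intermediate +14 is absorbed by the following w; only the last survives: w*5+14.
Result = w*5+14

w*5+14


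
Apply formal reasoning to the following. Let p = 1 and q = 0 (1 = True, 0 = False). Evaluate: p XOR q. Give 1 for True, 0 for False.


p = 1, q = 0
Operation: p XOR q
Evaluate: 1 XOR 0 = 1

1


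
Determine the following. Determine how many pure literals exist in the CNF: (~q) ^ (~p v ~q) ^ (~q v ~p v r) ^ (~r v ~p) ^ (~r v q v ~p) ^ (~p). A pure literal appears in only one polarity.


Check each variable for pure literal status:
p: pure negative
q: mixed (not pure)
r: mixed (not pure)
Pure literal count = 1

1


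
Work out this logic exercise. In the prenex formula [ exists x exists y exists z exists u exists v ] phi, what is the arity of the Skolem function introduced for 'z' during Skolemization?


Quantifier prefix: exists x exists y exists z exists u exists v
'z' is existentially quantified at position 3.
No universal quantifiers precede it.
Skolem function arity = 0 (a Skolem constant)

0


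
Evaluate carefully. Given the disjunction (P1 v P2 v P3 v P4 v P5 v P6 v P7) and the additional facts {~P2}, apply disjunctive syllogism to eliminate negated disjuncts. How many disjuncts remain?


Original disjuncts (7): P1, P2, P3, P4, P5, P6, P7
Negated (eliminate): ~P2
Remaining disjuncts: P1, P3, P4, P5, P6, P7
Count = 7 - 1 = 6

6


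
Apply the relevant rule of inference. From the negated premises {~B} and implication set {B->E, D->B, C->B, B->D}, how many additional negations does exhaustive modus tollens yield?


Initial negated facts: {~B}
Apply modus tollens to closure:
  ~B and D->B  =>  ~D
  ~B and C->B  =>  ~C
Final negated: {~B, ~C, ~D}
New negations: {~C, ~D}
Count = 2

2


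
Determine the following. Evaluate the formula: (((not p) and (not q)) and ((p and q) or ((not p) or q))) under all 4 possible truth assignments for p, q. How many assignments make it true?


Check all 4 assignments:
p=0, q=0: 1
p=0, q=1: 0
p=1, q=0: 0
p=1, q=1: 0
Count of True = 1

1


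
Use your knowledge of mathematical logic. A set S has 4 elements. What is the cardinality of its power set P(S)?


The power set of a set with n elements has 2^n elements.
|P(S)| = 2^4 = 16

16


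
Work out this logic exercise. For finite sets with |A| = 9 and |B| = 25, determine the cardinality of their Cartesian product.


The Cartesian product A x B contains all ordered pairs (a, b).
|A x B| = |A| * |B| = 9 * 25 = 225

225


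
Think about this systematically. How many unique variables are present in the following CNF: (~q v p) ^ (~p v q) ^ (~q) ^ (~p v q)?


Identify each variable that appears in the formula.
Variables found: p, q
Count = 2

2


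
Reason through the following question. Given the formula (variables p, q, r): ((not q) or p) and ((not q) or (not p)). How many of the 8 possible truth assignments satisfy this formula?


Evaluate all 8 assignments for p, q, r:
p=0, q=0, r=0: 1
p=0, q=0, r=1: 1
p=0, q=1, r=0: 0
p=0, q=1, r=1: 0
p=1, q=0, r=0: 1
p=1, q=0, r=1: 1
p=1, q=1, r=0: 0
p=1, q=1, r=1: 0
Satisfying count = 4

4


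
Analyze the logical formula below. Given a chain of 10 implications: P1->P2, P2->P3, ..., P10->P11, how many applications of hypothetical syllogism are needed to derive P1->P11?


With 10 implications in a chain connecting 11 propositions:
P1->P2, P2->P3, ..., P10->P11
Steps needed = (number of implications) - 1 = 10 - 1 = 9

9


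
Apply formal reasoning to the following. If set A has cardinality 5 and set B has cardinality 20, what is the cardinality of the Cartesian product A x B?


The Cartesian product A x B contains all ordered pairs (a, b).
|A x B| = |A| * |B| = 5 * 20 = 100

100


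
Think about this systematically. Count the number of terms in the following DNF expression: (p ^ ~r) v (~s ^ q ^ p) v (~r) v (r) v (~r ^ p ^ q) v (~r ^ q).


A DNF formula is a disjunction of terms (conjunctions).
Terms are separated by v.
Counting the disjuncts: 6 terms.

6


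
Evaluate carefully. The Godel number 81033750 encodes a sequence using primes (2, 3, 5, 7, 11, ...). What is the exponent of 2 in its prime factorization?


Factorize 81033750 by dividing by 2 repeatedly.
Division steps: 2 divides 81033750 exactly 1 time(s).
Exponent of 2 = 1

1


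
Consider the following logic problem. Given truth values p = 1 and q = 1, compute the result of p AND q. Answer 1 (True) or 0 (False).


p = 1, q = 1
Operation: p AND q
Evaluate: 1 AND 1 = 1

1


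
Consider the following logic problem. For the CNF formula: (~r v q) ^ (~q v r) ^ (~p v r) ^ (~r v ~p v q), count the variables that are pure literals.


Check each variable for pure literal status:
p: pure negative
q: mixed (not pure)
r: mixed (not pure)
Pure literal count = 1

1


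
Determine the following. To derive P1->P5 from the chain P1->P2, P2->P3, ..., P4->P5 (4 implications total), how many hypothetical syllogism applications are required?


With 4 implications in a chain connecting 5 propositions:
P1->P2, P2->P3, ..., P4->P5
Steps needed = (number of implications) - 1 = 4 - 1 = 3

3


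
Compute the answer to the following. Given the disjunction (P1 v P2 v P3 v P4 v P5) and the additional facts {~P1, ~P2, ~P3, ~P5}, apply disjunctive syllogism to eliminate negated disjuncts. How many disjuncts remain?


Original disjuncts (5): P1, P2, P3, P4, P5
Negated (eliminate): ~P1, ~P2, ~P3, ~P5
Remaining disjuncts: P4
Count = 5 - 4 = 1

1


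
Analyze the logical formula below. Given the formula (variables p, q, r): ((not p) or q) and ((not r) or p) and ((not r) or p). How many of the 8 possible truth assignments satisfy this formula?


Evaluate all 8 assignments for p, q, r:
p=0, q=0, r=0: 1
p=0, q=0, r=1: 0
p=0, q=1, r=0: 1
p=0, q=1, r=1: 0
p=1, q=0, r=0: 0
p=1, q=0, r=1: 0
p=1, q=1, r=0: 1
p=1, q=1, r=1: 1
Satisfying count = 4

4


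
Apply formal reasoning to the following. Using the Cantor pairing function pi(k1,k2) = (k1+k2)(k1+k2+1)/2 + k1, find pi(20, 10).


k1 + k2 = 30
(k1+k2)(k1+k2+1)/2 = 30 * 31 / 2 = 465
pi = 465 + 20 = 485

485


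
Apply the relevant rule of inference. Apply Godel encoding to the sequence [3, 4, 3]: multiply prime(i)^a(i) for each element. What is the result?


Encode each element as an exponent of the corresponding prime:
  2^3 = 8
  3^4 = 81
  5^3 = 125
Product = 8 * 81 * 125 = 81000

81000


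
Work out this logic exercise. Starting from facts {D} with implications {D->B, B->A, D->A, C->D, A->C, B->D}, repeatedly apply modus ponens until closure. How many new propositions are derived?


Initial facts: {D}
Apply modus ponens to closure:
  D and D->B  =>  B
  B and B->A  =>  A
  A and A->C  =>  C
Final known: {A, B, C, D}
New propositions: {A, B, C}
Count = 3

3


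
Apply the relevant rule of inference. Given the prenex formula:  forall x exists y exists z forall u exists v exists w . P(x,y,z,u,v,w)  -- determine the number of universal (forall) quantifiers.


Quantifier prefix: forall x exists y exists z forall u exists v exists w
Mark each quantifier type:
  U E E U E E
Universal count = 2, Existential count = 4
Asked for universal (forall) quantifiers: 2

2


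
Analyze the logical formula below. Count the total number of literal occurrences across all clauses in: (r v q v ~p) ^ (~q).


Counting literals in each clause:
Clause 1: 3 literal(s)
Clause 2: 1 literal(s)
Total = 4

4


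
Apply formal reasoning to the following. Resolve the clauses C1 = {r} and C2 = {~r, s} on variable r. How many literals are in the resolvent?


Remove r from C1 and ~r from C2.
C1 remainder: {}
C2 remainder: {s}
Union (resolvent): {s}
Resolvent has 1 literal(s).

1


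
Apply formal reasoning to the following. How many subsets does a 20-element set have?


The power set of a set with n elements has 2^n elements.
|P(S)| = 2^20 = 1048576

1048576


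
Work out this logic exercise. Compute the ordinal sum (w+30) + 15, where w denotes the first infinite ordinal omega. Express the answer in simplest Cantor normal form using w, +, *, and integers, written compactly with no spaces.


Compute (w+30) + 15.
Ordinal + is associative but NOT commutative; for finite n>0, n + w = w but w + n stays w+n.
By associativity: (w+30) + 15 = w + (30+15) = w+45.
Result = w+45

w+45


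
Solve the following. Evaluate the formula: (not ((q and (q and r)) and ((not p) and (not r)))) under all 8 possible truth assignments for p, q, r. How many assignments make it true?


Check all 8 assignments:
p=0, q=0, r=0: 1
p=0, q=0, r=1: 1
p=0, q=1, r=0: 1
p=0, q=1, r=1: 1
p=1, q=0, r=0: 1
p=1, q=0, r=1: 1
p=1, q=1, r=0: 1
p=1, q=1, r=1: 1
Count of True = 8

8


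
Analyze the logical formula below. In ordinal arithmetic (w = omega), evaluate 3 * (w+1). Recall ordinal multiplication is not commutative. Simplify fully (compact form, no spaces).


Compute 3 * (w+1).
Ordinal * is associative and left-distributive over +, but NOT commutative; for finite n>1, n*w = w but w*n stays w*n.
By left-distributivity: 3 * (w+1) = 3*w + 3*1 = w + 3 = w+3.
Result = w+3

w+3


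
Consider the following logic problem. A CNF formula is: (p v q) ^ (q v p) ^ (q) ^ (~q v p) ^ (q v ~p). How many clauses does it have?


A CNF formula is a conjunction of clauses.
Clauses are separated by ^.
Counting the conjuncts: 5 clauses.

5


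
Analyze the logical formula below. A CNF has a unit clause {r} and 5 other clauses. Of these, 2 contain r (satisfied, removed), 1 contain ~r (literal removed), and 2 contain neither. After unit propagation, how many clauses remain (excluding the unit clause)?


Satisfied (removed): 2
Shortened (remain): 1
Unchanged (remain): 2
Remaining = 1 + 2 = 3

3


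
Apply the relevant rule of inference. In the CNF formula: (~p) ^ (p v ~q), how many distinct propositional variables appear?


Identify each variable that appears in the formula.
Variables found: p, q
Count = 2

2


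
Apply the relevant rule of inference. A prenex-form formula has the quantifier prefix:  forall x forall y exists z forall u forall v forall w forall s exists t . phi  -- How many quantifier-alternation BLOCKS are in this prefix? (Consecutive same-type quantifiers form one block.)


Quantifier-type sequence: A A E A A A A E  (A=forall, E=exists)
Group into maximal same-type runs:
  Ax2 | Ex1 | Ax4 | Ex1
Number of blocks = 4

4


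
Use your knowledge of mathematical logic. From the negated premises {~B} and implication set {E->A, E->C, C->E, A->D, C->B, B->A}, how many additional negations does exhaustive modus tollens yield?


Initial negated facts: {~B}
Apply modus tollens to closure:
  ~B and C->B  =>  ~C
  ~C and E->C  =>  ~E
Final negated: {~B, ~C, ~E}
New negations: {~C, ~E}
Count = 2

2


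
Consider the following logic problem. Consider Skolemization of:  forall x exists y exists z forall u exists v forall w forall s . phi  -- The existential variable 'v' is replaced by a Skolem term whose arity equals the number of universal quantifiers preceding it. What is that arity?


Quantifier prefix: forall x exists y exists z forall u exists v forall w forall s
'v' is existentially quantified at position 5.
Universal variables preceding it: x, u
Skolem function arity = 2

2


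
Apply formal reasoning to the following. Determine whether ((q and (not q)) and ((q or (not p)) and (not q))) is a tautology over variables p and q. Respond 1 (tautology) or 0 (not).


Check all 4 assignments:
p=0, q=0: 0
p=0, q=1: 0
p=1, q=0: 0
p=1, q=1: 0
Satisfying count = 0/4.
Tautology iff count = 4: no.

0


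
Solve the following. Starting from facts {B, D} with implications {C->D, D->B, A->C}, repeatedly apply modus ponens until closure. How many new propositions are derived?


Initial facts: {B, D}
Apply modus ponens to closure:
  (no implication fires)
Final known: {B, D}
New propositions: {(none)}
Count = 0

0


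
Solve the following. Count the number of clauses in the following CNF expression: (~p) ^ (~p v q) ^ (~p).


A CNF formula is a conjunction of clauses.
Clauses are separated by ^.
Counting the conjuncts: 3 clauses.

3


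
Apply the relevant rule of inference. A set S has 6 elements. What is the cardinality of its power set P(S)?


The power set of a set with n elements has 2^n elements.
|P(S)| = 2^6 = 64

64


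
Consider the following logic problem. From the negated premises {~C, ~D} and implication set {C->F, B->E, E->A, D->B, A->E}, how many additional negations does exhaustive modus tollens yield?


Initial negated facts: {~C, ~D}
Apply modus tollens to closure:
  (no implication fires)
Final negated: {~C, ~D}
New negations: {(none)}
Count = 0

0


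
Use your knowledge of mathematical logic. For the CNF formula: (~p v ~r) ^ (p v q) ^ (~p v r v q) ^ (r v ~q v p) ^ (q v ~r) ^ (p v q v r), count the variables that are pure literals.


Check each variable for pure literal status:
p: mixed (not pure)
q: mixed (not pure)
r: mixed (not pure)
Pure literal count = 0

0


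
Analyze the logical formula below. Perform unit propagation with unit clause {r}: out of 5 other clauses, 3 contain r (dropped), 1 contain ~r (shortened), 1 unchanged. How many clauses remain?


Satisfied (removed): 3
Shortened (remain): 1
Unchanged (remain): 1
Remaining = 1 + 1 = 2

2
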